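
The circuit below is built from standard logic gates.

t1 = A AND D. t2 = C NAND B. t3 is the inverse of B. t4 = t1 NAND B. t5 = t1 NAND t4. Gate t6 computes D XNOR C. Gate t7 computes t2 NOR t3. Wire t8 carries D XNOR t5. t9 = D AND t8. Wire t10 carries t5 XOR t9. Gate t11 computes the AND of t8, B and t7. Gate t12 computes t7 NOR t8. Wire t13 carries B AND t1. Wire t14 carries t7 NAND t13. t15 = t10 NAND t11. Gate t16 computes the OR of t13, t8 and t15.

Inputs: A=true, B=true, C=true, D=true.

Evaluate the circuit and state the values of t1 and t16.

t1 = true; t16 = true

t1 = A AND D = true AND true = true
t2 = C NAND B = true NAND true = false
t3 = NOT B = NOT true = false
t4 = t1 NAND B = true NAND true = false
t5 = t1 NAND t4 = true NAND false = true
t7 = t2 NOR t3 = false NOR false = true
t8 = D XNOR t5 = true XNOR true = true
t9 = D AND t8 = true AND true = true
t10 = t5 XOR t9 = true XOR true = false
t11 = t8 AND B AND t7 = true AND true AND true = true
t13 = B AND t1 = true AND true = true
t15 = t10 NAND t11 = false NAND true = true
t16 = t13 OR t8 OR t15 = true OR true OR true = true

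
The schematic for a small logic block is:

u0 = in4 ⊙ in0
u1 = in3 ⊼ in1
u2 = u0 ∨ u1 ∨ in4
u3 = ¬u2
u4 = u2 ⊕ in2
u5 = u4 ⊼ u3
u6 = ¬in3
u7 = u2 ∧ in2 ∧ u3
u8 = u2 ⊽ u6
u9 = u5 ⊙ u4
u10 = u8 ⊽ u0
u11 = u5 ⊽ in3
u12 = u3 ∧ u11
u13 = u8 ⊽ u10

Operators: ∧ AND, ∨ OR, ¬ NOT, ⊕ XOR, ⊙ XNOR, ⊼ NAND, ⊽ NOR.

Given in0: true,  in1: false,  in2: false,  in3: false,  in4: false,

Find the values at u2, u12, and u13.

u0 = in4 XNOR in0 = false XNOR true = false
u1 = in3 NAND in1 = false NAND false = true
u2 = u0 OR u1 OR in4 = false OR true OR false = true
u3 = NOT u2 = NOT true = false
u4 = u2 XOR in2 = true XOR false = true
u5 = u4 NAND u3 = true NAND false = true
u6 = NOT in3 = NOT false = true
u8 = u2 NOR u6 = true NOR true = false
u10 = u8 NOR u0 = false NOR false = true
u11 = u5 NOR in3 = true NOR false = false
u12 = u3 AND u11 = false AND false = false
u13 = u8 NOR u10 = false NOR true = false

u2 = true, u12 = false, u13 = false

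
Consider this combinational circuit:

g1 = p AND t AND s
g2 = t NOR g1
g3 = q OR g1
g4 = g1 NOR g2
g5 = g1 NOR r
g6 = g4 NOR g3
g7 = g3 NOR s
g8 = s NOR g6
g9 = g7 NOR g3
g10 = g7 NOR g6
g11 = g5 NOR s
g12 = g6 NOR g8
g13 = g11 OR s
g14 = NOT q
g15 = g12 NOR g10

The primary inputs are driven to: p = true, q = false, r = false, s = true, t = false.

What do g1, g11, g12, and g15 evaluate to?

g1 = p AND t AND s = true AND false AND true = false
g2 = t NOR g1 = false NOR false = true
g3 = q OR g1 = false OR false = false
g4 = g1 NOR g2 = false NOR true = false
g5 = g1 NOR r = false NOR false = true
g6 = g4 NOR g3 = false NOR false = true
g7 = g3 NOR s = false NOR true = false
g8 = s NOR g6 = true NOR true = false
g10 = g7 NOR g6 = false NOR true = false
g11 = g5 NOR s = true NOR true = false
g12 = g6 NOR g8 = true NOR false = false
g15 = g12 NOR g10 = false NOR false = true

g1 = false; g11 = false; g12 = false; g15 = true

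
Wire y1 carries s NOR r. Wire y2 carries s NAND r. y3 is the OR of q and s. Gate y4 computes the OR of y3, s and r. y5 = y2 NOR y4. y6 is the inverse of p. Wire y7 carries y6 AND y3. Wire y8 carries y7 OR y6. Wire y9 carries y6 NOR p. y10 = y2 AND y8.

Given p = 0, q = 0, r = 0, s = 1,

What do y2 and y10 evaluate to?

y2 = 1; y10 = 1

y2 = s NAND r = 1 NAND 0 = 1
y3 = q OR s = 0 OR 1 = 1
y6 = NOT p = NOT 0 = 1
y7 = y6 AND y3 = 1 AND 1 = 1
y8 = y7 OR y6 = 1 OR 1 = 1
y10 = y2 AND y8 = 1 AND 1 = 1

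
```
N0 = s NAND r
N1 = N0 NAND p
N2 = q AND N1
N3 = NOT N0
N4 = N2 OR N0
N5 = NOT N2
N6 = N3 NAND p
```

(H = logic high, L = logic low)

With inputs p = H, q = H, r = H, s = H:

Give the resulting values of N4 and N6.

N0 = s NAND r = H NAND H = L
N1 = N0 NAND p = L NAND H = H
N2 = q AND N1 = H AND H = H
N3 = NOT N0 = NOT L = H
N4 = N2 OR N0 = H OR L = H
N6 = N3 NAND p = H NAND H = L

N4 = H; N6 = L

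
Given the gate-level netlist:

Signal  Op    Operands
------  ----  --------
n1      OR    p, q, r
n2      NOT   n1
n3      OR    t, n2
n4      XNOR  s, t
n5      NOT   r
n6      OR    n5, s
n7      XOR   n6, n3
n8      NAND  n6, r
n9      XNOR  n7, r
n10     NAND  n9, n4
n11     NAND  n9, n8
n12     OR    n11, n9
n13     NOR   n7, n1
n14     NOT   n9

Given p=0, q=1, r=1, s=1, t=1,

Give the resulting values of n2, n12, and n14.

n1 = p OR q OR r = 0 OR 1 OR 1 = 1
n2 = NOT n1 = NOT 1 = 0
n3 = t OR n2 = 1 OR 0 = 1
n5 = NOT r = NOT 1 = 0
n6 = n5 OR s = 0 OR 1 = 1
n7 = n6 XOR n3 = 1 XOR 1 = 0
n8 = n6 NAND r = 1 NAND 1 = 0
n9 = n7 XNOR r = 0 XNOR 1 = 0
n11 = n9 NAND n8 = 0 NAND 0 = 1
n12 = n11 OR n9 = 1 OR 0 = 1
n14 = NOT n9 = NOT 0 = 1

n2 = 0; n12 = 1; n14 = 1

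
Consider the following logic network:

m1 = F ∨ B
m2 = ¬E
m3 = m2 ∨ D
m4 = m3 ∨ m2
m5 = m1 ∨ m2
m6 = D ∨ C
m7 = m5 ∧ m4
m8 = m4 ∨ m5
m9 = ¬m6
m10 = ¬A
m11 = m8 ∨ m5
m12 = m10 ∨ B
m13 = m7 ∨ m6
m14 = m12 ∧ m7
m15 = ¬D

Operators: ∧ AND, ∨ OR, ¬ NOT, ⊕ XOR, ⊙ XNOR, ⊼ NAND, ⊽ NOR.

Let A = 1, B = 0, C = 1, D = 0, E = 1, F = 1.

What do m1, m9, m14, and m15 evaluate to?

m1 = 1, m9 = 0, m14 = 0, m15 = 1

m1 = F OR B = 1 OR 0 = 1
m2 = NOT E = NOT 1 = 0
m3 = m2 OR D = 0 OR 0 = 0
m4 = m3 OR m2 = 0 OR 0 = 0
m5 = m1 OR m2 = 1 OR 0 = 1
m6 = D OR C = 0 OR 1 = 1
m7 = m5 AND m4 = 1 AND 0 = 0
m9 = NOT m6 = NOT 1 = 0
m10 = NOT A = NOT 1 = 0
m12 = m10 OR B = 0 OR 0 = 0
m14 = m12 AND m7 = 0 AND 0 = 0
m15 = NOT D = NOT 0 = 1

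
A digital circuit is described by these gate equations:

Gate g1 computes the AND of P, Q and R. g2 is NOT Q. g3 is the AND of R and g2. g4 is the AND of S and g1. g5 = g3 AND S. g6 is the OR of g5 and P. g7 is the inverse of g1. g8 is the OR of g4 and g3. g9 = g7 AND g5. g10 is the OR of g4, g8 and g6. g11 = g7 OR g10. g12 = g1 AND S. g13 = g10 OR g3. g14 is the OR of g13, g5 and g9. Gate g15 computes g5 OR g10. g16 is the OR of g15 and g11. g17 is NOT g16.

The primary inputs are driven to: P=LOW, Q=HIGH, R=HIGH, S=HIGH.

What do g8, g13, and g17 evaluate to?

g8 = LOW  g13 = LOW  g17 = LOW

g1 = P AND Q AND R = LOW AND HIGH AND HIGH = LOW
g2 = NOT Q = NOT HIGH = LOW
g3 = R AND g2 = HIGH AND LOW = LOW
g4 = S AND g1 = HIGH AND LOW = LOW
g5 = g3 AND S = LOW AND HIGH = LOW
g6 = g5 OR P = LOW OR LOW = LOW
g7 = NOT g1 = NOT LOW = HIGH
g8 = g4 OR g3 = LOW OR LOW = LOW
g10 = g4 OR g8 OR g6 = LOW OR LOW OR LOW = LOW
g11 = g7 OR g10 = HIGH OR LOW = HIGH
g13 = g10 OR g3 = LOW OR LOW = LOW
g15 = g5 OR g10 = LOW OR LOW = LOW
g16 = g15 OR g11 = LOW OR HIGH = HIGH
g17 = NOT g16 = NOT HIGH = LOW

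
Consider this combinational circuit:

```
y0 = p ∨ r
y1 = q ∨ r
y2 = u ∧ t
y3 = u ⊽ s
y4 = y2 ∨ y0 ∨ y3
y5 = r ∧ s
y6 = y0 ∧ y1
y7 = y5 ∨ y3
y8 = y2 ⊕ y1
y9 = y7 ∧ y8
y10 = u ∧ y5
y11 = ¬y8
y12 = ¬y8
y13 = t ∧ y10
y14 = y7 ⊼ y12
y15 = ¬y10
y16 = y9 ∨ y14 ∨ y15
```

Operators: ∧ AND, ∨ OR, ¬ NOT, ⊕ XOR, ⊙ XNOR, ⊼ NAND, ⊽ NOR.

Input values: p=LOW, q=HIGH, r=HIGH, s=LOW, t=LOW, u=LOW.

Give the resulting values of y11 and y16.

y11 = LOW, y16 = HIGH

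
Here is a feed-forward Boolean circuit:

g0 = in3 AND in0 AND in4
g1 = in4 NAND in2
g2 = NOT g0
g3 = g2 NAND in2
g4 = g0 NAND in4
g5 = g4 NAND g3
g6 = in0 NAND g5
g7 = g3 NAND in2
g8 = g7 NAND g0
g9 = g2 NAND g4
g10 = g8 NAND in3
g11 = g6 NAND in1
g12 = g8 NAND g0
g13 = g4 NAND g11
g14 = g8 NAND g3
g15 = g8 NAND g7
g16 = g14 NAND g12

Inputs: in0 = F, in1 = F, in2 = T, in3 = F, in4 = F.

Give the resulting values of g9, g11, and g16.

g9 = F; g11 = T; g16 = F

g0 = in3 AND in0 AND in4 = F AND F AND F = F
g2 = NOT g0 = NOT F = T
g3 = g2 NAND in2 = T NAND T = F
g4 = g0 NAND in4 = F NAND F = T
g5 = g4 NAND g3 = T NAND F = T
g6 = in0 NAND g5 = F NAND T = T
g7 = g3 NAND in2 = F NAND T = T
g8 = g7 NAND g0 = T NAND F = T
g9 = g2 NAND g4 = T NAND T = F
g11 = g6 NAND in1 = T NAND F = T
g12 = g8 NAND g0 = T NAND F = T
g14 = g8 NAND g3 = T NAND F = T
g16 = g14 NAND g12 = T NAND T = F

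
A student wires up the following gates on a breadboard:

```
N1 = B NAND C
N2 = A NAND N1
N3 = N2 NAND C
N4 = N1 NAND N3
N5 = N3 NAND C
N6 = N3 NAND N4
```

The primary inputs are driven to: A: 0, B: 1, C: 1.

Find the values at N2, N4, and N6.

N2 = 1, N4 = 1, N6 = 1

N1 = B NAND C = 1 NAND 1 = 0
N2 = A NAND N1 = 0 NAND 0 = 1
N3 = N2 NAND C = 1 NAND 1 = 0
N4 = N1 NAND N3 = 0 NAND 0 = 1
N6 = N3 NAND N4 = 0 NAND 1 = 1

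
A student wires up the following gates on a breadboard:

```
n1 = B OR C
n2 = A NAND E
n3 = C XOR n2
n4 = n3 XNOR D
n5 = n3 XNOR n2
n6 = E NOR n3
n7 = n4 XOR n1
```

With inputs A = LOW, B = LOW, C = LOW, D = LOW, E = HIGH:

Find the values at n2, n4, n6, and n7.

n2 = HIGH, n4 = LOW, n6 = LOW, n7 = LOW

n1 = B OR C = LOW OR LOW = LOW
n2 = A NAND E = LOW NAND HIGH = HIGH
n3 = C XOR n2 = LOW XOR HIGH = HIGH
n4 = n3 XNOR D = HIGH XNOR LOW = LOW
n6 = E NOR n3 = HIGH NOR HIGH = LOW
n7 = n4 XOR n1 = LOW XOR LOW = LOW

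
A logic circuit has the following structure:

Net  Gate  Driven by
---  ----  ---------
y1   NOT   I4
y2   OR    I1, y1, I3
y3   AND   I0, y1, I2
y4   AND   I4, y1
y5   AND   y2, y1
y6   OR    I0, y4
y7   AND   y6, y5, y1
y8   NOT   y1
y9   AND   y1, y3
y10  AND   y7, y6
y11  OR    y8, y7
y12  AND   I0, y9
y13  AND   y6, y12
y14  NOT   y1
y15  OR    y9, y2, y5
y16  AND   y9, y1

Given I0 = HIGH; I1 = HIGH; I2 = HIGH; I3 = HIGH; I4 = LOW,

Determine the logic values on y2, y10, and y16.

y2 = HIGH  y10 = HIGH  y16 = HIGH

y1 = NOT I4 = NOT LOW = HIGH
y2 = I1 OR y1 OR I3 = HIGH OR HIGH OR HIGH = HIGH
y3 = I0 AND y1 AND I2 = HIGH AND HIGH AND HIGH = HIGH
y4 = I4 AND y1 = LOW AND HIGH = LOW
y5 = y2 AND y1 = HIGH AND HIGH = HIGH
y6 = I0 OR y4 = HIGH OR LOW = HIGH
y7 = y6 AND y5 AND y1 = HIGH AND HIGH AND HIGH = HIGH
y9 = y1 AND y3 = HIGH AND HIGH = HIGH
y10 = y7 AND y6 = HIGH AND HIGH = HIGH
y16 = y9 AND y1 = HIGH AND HIGH = HIGH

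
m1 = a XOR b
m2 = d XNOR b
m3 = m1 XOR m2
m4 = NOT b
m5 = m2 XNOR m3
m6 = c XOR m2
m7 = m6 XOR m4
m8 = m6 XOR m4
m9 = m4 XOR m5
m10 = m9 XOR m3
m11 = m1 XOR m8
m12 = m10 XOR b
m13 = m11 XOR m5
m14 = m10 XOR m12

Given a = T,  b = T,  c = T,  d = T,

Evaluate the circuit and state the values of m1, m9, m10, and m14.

m1 = a XOR b = T XOR T = F
m2 = d XNOR b = T XNOR T = T
m3 = m1 XOR m2 = F XOR T = T
m4 = NOT b = NOT T = F
m5 = m2 XNOR m3 = T XNOR T = T
m9 = m4 XOR m5 = F XOR T = T
m10 = m9 XOR m3 = T XOR T = F
m12 = m10 XOR b = F XOR T = T
m14 = m10 XOR m12 = F XOR T = T

m1 = F, m9 = T, m10 = F, m14 = T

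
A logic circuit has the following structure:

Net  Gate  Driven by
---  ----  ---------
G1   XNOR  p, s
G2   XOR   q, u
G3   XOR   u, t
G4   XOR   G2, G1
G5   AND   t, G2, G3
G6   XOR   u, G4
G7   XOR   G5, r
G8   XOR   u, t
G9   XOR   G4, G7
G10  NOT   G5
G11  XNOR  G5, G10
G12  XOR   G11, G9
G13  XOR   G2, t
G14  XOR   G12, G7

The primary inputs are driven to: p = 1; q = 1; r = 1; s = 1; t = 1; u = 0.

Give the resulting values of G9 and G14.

G9 = 0, G14 = 0

G1 = p XNOR s = 1 XNOR 1 = 1
G2 = q XOR u = 1 XOR 0 = 1
G3 = u XOR t = 0 XOR 1 = 1
G4 = G2 XOR G1 = 1 XOR 1 = 0
G5 = t AND G2 AND G3 = 1 AND 1 AND 1 = 1
G7 = G5 XOR r = 1 XOR 1 = 0
G9 = G4 XOR G7 = 0 XOR 0 = 0
G10 = NOT G5 = NOT 1 = 0
G11 = G5 XNOR G10 = 1 XNOR 0 = 0
G12 = G11 XOR G9 = 0 XOR 0 = 0
G14 = G12 XOR G7 = 0 XOR 0 = 0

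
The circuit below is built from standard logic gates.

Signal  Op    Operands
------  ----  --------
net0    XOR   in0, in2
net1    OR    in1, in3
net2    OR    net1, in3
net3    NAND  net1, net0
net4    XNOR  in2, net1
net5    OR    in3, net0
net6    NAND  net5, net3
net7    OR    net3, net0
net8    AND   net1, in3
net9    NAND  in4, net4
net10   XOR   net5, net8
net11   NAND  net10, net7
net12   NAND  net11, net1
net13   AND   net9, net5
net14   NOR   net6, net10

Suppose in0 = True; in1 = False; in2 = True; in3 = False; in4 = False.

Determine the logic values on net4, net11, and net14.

net0 = in0 XOR in2 = True XOR True = False
net1 = in1 OR in3 = False OR False = False
net3 = net1 NAND net0 = False NAND False = True
net4 = in2 XNOR net1 = True XNOR False = False
net5 = in3 OR net0 = False OR False = False
net6 = net5 NAND net3 = False NAND True = True
net7 = net3 OR net0 = True OR False = True
net8 = net1 AND in3 = False AND False = False
net10 = net5 XOR net8 = False XOR False = False
net11 = net10 NAND net7 = False NAND True = True
net14 = net6 NOR net10 = True NOR False = False

net4 = False, net11 = True, net14 = False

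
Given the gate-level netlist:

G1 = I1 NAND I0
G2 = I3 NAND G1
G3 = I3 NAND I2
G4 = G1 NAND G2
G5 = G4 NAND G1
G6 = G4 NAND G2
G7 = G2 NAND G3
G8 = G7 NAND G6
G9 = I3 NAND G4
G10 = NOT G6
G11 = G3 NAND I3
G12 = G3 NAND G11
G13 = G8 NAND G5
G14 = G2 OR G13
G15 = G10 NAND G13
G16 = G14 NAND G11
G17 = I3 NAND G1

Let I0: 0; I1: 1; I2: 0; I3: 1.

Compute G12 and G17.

G12 = 1, G17 = 0

G1 = I1 NAND I0 = 1 NAND 0 = 1
G3 = I3 NAND I2 = 1 NAND 0 = 1
G11 = G3 NAND I3 = 1 NAND 1 = 0
G12 = G3 NAND G11 = 1 NAND 0 = 1
G17 = I3 NAND G1 = 1 NAND 1 = 0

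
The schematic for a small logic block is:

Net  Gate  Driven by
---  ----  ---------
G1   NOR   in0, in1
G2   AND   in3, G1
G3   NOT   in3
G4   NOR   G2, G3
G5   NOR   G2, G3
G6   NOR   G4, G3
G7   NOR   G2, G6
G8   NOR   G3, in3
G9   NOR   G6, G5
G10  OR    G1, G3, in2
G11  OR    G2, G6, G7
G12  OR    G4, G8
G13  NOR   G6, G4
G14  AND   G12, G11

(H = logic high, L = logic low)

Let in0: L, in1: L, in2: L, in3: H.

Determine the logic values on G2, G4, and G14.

G2 = H, G4 = L, G14 = L

G1 = in0 NOR in1 = L NOR L = H
G2 = in3 AND G1 = H AND H = H
G3 = NOT in3 = NOT H = L
G4 = G2 NOR G3 = H NOR L = L
G6 = G4 NOR G3 = L NOR L = H
G7 = G2 NOR G6 = H NOR H = L
G8 = G3 NOR in3 = L NOR H = L
G11 = G2 OR G6 OR G7 = H OR H OR L = H
G12 = G4 OR G8 = L OR L = L
G14 = G12 AND G11 = L AND H = L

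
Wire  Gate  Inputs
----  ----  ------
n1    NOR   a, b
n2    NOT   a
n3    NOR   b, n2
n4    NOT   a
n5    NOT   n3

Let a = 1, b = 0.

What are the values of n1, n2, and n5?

n1 = a NOR b = 1 NOR 0 = 0
n2 = NOT a = NOT 1 = 0
n3 = b NOR n2 = 0 NOR 0 = 1
n5 = NOT n3 = NOT 1 = 0

n1 = 0, n2 = 0, n5 = 0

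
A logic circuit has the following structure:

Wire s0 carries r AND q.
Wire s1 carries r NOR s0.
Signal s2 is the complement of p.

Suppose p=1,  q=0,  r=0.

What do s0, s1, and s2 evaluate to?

s0 = 0, s1 = 1, s2 = 0

s0 = r AND q = 0 AND 0 = 0
s1 = r NOR s0 = 0 NOR 0 = 1
s2 = NOT p = NOT 1 = 0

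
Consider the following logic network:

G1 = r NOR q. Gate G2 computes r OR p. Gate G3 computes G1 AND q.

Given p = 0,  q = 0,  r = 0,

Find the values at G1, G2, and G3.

G1 = 1, G2 = 0, G3 = 0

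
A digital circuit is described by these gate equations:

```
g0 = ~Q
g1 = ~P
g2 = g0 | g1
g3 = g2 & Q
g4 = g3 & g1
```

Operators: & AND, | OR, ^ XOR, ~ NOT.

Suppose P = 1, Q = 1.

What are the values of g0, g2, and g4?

g0 = 0, g2 = 0, g4 = 0

g0 = NOT Q = NOT 1 = 0
g1 = NOT P = NOT 1 = 0
g2 = g0 OR g1 = 0 OR 0 = 0
g3 = g2 AND Q = 0 AND 1 = 0
g4 = g3 AND g1 = 0 AND 0 = 0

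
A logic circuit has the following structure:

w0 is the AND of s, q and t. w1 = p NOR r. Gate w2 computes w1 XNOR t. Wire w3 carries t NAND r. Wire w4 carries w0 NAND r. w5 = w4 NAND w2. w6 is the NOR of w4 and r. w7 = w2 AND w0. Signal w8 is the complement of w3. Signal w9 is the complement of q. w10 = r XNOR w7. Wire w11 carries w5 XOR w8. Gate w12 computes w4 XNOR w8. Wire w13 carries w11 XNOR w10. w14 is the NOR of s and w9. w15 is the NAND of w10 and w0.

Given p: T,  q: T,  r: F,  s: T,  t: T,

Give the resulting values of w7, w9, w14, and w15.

w7 = F  w9 = F  w14 = F  w15 = F

w0 = s AND q AND t = T AND T AND T = T
w1 = p NOR r = T NOR F = F
w2 = w1 XNOR t = F XNOR T = F
w7 = w2 AND w0 = F AND T = F
w9 = NOT q = NOT T = F
w10 = r XNOR w7 = F XNOR F = T
w14 = s NOR w9 = T NOR F = F
w15 = w10 NAND w0 = T NAND T = F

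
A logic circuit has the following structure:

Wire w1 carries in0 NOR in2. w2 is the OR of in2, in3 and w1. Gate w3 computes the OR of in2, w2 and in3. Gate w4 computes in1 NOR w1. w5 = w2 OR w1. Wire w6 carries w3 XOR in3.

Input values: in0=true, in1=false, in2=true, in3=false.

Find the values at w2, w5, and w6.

w1 = in0 NOR in2 = true NOR true = false
w2 = in2 OR in3 OR w1 = true OR false OR false = true
w3 = in2 OR w2 OR in3 = true OR true OR false = true
w5 = w2 OR w1 = true OR false = true
w6 = w3 XOR in3 = true XOR false = true

w2 = true; w5 = true; w6 = true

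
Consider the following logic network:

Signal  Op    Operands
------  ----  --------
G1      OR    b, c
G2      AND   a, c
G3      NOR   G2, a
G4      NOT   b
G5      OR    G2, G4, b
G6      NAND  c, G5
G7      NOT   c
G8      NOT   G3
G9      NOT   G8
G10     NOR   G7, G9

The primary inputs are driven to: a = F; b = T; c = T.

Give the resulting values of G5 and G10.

G5 = T  G10 = F

G2 = a AND c = F AND T = F
G3 = G2 NOR a = F NOR F = T
G4 = NOT b = NOT T = F
G5 = G2 OR G4 OR b = F OR F OR T = T
G7 = NOT c = NOT T = F
G8 = NOT G3 = NOT T = F
G9 = NOT G8 = NOT F = T
G10 = G7 NOR G9 = F NOR T = F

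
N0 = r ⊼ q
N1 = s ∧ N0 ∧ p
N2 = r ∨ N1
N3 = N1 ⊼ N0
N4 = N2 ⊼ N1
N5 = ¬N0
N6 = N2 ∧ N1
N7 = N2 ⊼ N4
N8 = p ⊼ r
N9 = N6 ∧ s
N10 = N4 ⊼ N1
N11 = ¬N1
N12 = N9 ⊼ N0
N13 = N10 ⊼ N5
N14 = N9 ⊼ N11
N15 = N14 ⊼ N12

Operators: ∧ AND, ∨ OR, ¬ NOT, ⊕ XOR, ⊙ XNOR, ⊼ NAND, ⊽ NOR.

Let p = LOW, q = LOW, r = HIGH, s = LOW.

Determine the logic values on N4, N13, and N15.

N0 = r NAND q = HIGH NAND LOW = HIGH
N1 = s AND N0 AND p = LOW AND HIGH AND LOW = LOW
N2 = r OR N1 = HIGH OR LOW = HIGH
N4 = N2 NAND N1 = HIGH NAND LOW = HIGH
N5 = NOT N0 = NOT HIGH = LOW
N6 = N2 AND N1 = HIGH AND LOW = LOW
N9 = N6 AND s = LOW AND LOW = LOW
N10 = N4 NAND N1 = HIGH NAND LOW = HIGH
N11 = NOT N1 = NOT LOW = HIGH
N12 = N9 NAND N0 = LOW NAND HIGH = HIGH
N13 = N10 NAND N5 = HIGH NAND LOW = HIGH
N14 = N9 NAND N11 = LOW NAND HIGH = HIGH
N15 = N14 NAND N12 = HIGH NAND HIGH = LOW

N4 = HIGH; N13 = HIGH; N15 = LOW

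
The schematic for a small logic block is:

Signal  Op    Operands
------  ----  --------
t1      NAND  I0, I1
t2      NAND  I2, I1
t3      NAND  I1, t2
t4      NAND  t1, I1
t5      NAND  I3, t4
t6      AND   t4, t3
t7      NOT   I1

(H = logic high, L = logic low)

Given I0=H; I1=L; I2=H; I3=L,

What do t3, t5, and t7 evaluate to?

t3 = H  t5 = H  t7 = H

t1 = I0 NAND I1 = H NAND L = H
t2 = I2 NAND I1 = H NAND L = H
t3 = I1 NAND t2 = L NAND H = H
t4 = t1 NAND I1 = H NAND L = H
t5 = I3 NAND t4 = L NAND H = H
t7 = NOT I1 = NOT L = H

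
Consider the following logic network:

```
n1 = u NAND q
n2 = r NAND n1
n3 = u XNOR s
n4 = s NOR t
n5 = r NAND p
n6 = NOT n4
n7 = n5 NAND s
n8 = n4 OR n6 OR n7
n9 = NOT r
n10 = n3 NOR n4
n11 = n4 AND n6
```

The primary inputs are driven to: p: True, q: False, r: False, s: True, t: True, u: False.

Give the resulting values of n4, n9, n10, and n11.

n4 = False; n9 = True; n10 = True; n11 = False

n3 = u XNOR s = False XNOR True = False
n4 = s NOR t = True NOR True = False
n6 = NOT n4 = NOT False = True
n9 = NOT r = NOT False = True
n10 = n3 NOR n4 = False NOR False = True
n11 = n4 AND n6 = False AND True = False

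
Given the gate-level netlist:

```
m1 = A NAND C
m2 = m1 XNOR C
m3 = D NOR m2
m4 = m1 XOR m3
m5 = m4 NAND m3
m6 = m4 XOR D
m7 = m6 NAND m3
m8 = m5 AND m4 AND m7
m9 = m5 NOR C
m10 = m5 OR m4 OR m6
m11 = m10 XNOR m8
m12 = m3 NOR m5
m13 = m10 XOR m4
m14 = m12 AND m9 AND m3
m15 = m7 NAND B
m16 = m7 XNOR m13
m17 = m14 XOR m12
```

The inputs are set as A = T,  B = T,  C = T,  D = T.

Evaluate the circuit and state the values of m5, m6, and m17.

m1 = A NAND C = T NAND T = F
m2 = m1 XNOR C = F XNOR T = F
m3 = D NOR m2 = T NOR F = F
m4 = m1 XOR m3 = F XOR F = F
m5 = m4 NAND m3 = F NAND F = T
m6 = m4 XOR D = F XOR T = T
m9 = m5 NOR C = T NOR T = F
m12 = m3 NOR m5 = F NOR T = F
m14 = m12 AND m9 AND m3 = F AND F AND F = F
m17 = m14 XOR m12 = F XOR F = F

m5 = T, m6 = T, m17 = F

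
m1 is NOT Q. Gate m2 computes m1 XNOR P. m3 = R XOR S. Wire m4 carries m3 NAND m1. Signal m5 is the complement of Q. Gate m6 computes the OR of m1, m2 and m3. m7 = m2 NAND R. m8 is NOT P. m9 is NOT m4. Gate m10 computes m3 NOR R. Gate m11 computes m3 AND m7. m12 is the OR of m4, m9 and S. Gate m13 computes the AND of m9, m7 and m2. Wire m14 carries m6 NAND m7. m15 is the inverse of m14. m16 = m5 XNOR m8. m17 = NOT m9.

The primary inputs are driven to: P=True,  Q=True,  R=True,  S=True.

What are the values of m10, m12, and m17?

m1 = NOT Q = NOT True = False
m3 = R XOR S = True XOR True = False
m4 = m3 NAND m1 = False NAND False = True
m9 = NOT m4 = NOT True = False
m10 = m3 NOR R = False NOR True = False
m12 = m4 OR m9 OR S = True OR False OR True = True
m17 = NOT m9 = NOT False = True

m10 = False  m12 = True  m17 = True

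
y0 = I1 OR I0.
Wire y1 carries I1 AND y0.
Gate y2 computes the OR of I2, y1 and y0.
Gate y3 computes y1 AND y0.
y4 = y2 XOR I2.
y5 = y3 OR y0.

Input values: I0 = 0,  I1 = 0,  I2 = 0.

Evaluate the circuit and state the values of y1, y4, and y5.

y1 = 0, y4 = 0, y5 = 0

y0 = I1 OR I0 = 0 OR 0 = 0
y1 = I1 AND y0 = 0 AND 0 = 0
y2 = I2 OR y1 OR y0 = 0 OR 0 OR 0 = 0
y3 = y1 AND y0 = 0 AND 0 = 0
y4 = y2 XOR I2 = 0 XOR 0 = 0
y5 = y3 OR y0 = 0 OR 0 = 0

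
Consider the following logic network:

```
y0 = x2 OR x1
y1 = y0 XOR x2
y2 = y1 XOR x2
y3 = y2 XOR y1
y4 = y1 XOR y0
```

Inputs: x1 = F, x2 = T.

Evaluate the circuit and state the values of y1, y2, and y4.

y0 = x2 OR x1 = T OR F = T
y1 = y0 XOR x2 = T XOR T = F
y2 = y1 XOR x2 = F XOR T = T
y4 = y1 XOR y0 = F XOR T = T

y1 = F, y2 = T, y4 = T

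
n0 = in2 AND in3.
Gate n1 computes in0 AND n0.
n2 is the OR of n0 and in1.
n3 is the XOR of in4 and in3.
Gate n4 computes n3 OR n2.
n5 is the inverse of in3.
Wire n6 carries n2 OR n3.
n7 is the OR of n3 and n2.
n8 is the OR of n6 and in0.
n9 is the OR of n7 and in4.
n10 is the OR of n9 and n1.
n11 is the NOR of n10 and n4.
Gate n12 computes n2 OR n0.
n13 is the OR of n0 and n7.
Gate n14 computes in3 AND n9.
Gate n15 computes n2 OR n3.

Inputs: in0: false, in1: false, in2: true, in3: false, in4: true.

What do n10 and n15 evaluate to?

n10 = true; n15 = true

n0 = in2 AND in3 = true AND false = false
n1 = in0 AND n0 = false AND false = false
n2 = n0 OR in1 = false OR false = false
n3 = in4 XOR in3 = true XOR false = true
n7 = n3 OR n2 = true OR false = true
n9 = n7 OR in4 = true OR true = true
n10 = n9 OR n1 = true OR false = true
n15 = n2 OR n3 = false OR true = true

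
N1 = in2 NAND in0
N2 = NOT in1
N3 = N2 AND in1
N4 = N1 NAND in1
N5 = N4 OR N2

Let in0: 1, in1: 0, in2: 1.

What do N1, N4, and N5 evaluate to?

N1 = in2 NAND in0 = 1 NAND 1 = 0
N2 = NOT in1 = NOT 0 = 1
N4 = N1 NAND in1 = 0 NAND 0 = 1
N5 = N4 OR N2 = 1 OR 1 = 1

N1 = 0, N4 = 1, N5 = 1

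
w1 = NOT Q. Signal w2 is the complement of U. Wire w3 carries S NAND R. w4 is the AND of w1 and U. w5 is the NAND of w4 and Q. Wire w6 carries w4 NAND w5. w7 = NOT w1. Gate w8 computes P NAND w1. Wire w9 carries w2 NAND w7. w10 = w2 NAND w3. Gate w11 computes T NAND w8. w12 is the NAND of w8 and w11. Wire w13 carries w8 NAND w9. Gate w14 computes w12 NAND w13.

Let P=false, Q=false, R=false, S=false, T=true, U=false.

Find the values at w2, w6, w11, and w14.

w2 = true; w6 = true; w11 = false; w14 = true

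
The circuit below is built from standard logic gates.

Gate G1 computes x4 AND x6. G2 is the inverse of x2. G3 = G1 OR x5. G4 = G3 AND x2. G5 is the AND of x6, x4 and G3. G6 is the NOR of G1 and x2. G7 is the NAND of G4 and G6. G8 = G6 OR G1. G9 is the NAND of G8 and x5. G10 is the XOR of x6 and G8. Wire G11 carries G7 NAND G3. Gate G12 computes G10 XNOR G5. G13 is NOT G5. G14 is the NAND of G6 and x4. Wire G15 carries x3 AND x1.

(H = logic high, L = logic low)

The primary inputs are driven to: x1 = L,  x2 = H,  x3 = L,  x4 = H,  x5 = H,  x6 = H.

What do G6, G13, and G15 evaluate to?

G1 = x4 AND x6 = H AND H = H
G3 = G1 OR x5 = H OR H = H
G5 = x6 AND x4 AND G3 = H AND H AND H = H
G6 = G1 NOR x2 = H NOR H = L
G13 = NOT G5 = NOT H = L
G15 = x3 AND x1 = L AND L = L

G6 = L  G13 = L  G15 = L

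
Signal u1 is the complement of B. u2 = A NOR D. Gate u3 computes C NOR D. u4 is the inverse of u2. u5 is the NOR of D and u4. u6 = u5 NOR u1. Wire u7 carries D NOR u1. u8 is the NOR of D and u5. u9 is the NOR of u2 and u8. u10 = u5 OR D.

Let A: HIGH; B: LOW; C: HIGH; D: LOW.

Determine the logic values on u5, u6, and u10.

u5 = LOW; u6 = LOW; u10 = LOW

u1 = NOT B = NOT LOW = HIGH
u2 = A NOR D = HIGH NOR LOW = LOW
u4 = NOT u2 = NOT LOW = HIGH
u5 = D NOR u4 = LOW NOR HIGH = LOW
u6 = u5 NOR u1 = LOW NOR HIGH = LOW
u10 = u5 OR D = LOW OR LOW = LOW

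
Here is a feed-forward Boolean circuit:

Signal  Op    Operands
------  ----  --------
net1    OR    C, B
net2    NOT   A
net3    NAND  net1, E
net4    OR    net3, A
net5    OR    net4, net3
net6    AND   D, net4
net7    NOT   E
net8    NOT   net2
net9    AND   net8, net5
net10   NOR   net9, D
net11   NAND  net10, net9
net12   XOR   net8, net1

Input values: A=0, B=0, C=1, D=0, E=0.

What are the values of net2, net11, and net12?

net2 = 1; net11 = 1; net12 = 1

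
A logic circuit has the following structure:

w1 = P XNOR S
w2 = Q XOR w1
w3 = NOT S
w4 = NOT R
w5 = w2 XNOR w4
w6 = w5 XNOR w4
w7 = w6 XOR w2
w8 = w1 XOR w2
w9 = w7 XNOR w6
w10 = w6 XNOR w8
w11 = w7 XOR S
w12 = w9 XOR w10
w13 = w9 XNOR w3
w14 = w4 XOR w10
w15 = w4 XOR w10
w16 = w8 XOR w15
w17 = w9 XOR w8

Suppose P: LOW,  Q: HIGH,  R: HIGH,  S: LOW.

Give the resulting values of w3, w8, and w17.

w1 = P XNOR S = LOW XNOR LOW = HIGH
w2 = Q XOR w1 = HIGH XOR HIGH = LOW
w3 = NOT S = NOT LOW = HIGH
w4 = NOT R = NOT HIGH = LOW
w5 = w2 XNOR w4 = LOW XNOR LOW = HIGH
w6 = w5 XNOR w4 = HIGH XNOR LOW = LOW
w7 = w6 XOR w2 = LOW XOR LOW = LOW
w8 = w1 XOR w2 = HIGH XOR LOW = HIGH
w9 = w7 XNOR w6 = LOW XNOR LOW = HIGH
w17 = w9 XOR w8 = HIGH XOR HIGH = LOW

w3 = HIGH, w8 = HIGH, w17 = LOW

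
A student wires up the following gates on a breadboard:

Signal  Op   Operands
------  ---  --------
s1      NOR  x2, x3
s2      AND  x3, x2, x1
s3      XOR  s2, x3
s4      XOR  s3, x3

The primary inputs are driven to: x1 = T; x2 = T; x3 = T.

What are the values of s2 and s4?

s2 = x3 AND x2 AND x1 = T AND T AND T = T
s3 = s2 XOR x3 = T XOR T = F
s4 = s3 XOR x3 = F XOR T = T

s2 = T, s4 = T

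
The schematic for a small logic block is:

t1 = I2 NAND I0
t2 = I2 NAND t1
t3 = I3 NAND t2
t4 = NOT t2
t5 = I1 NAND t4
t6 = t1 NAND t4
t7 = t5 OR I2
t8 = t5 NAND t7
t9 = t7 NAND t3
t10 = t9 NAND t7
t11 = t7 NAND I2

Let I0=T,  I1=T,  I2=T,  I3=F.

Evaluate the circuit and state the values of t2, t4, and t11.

t1 = I2 NAND I0 = T NAND T = F
t2 = I2 NAND t1 = T NAND F = T
t4 = NOT t2 = NOT T = F
t5 = I1 NAND t4 = T NAND F = T
t7 = t5 OR I2 = T OR T = T
t11 = t7 NAND I2 = T NAND T = F

t2 = T  t4 = F  t11 = F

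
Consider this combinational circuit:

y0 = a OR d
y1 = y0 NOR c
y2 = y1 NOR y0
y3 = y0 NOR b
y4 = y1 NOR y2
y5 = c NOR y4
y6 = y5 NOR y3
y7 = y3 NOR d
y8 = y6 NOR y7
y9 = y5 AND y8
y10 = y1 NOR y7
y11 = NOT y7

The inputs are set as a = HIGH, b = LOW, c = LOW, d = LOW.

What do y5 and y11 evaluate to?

y0 = a OR d = HIGH OR LOW = HIGH
y1 = y0 NOR c = HIGH NOR LOW = LOW
y2 = y1 NOR y0 = LOW NOR HIGH = LOW
y3 = y0 NOR b = HIGH NOR LOW = LOW
y4 = y1 NOR y2 = LOW NOR LOW = HIGH
y5 = c NOR y4 = LOW NOR HIGH = LOW
y7 = y3 NOR d = LOW NOR LOW = HIGH
y11 = NOT y7 = NOT HIGH = LOW

y5 = LOW, y11 = LOW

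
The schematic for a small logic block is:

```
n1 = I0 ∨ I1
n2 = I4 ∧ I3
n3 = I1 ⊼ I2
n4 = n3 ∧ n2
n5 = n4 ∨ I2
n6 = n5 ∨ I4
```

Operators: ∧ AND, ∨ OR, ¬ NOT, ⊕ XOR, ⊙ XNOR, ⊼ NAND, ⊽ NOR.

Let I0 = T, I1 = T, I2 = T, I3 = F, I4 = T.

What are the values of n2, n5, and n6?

n2 = F  n5 = T  n6 = T

n2 = I4 AND I3 = T AND F = F
n3 = I1 NAND I2 = T NAND T = F
n4 = n3 AND n2 = F AND F = F
n5 = n4 OR I2 = F OR T = T
n6 = n5 OR I4 = T OR T = T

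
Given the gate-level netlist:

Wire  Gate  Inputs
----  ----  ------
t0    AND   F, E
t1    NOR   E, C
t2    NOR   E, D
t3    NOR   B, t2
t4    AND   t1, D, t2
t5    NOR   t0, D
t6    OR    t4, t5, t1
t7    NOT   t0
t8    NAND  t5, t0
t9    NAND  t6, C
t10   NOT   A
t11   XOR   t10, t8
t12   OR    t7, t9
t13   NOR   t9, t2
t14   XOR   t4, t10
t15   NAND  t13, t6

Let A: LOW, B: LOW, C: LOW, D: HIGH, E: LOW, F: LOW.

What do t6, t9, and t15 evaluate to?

t0 = F AND E = LOW AND LOW = LOW
t1 = E NOR C = LOW NOR LOW = HIGH
t2 = E NOR D = LOW NOR HIGH = LOW
t4 = t1 AND D AND t2 = HIGH AND HIGH AND LOW = LOW
t5 = t0 NOR D = LOW NOR HIGH = LOW
t6 = t4 OR t5 OR t1 = LOW OR LOW OR HIGH = HIGH
t9 = t6 NAND C = HIGH NAND LOW = HIGH
t13 = t9 NOR t2 = HIGH NOR LOW = LOW
t15 = t13 NAND t6 = LOW NAND HIGH = HIGH

t6 = HIGH, t9 = HIGH, t15 = HIGH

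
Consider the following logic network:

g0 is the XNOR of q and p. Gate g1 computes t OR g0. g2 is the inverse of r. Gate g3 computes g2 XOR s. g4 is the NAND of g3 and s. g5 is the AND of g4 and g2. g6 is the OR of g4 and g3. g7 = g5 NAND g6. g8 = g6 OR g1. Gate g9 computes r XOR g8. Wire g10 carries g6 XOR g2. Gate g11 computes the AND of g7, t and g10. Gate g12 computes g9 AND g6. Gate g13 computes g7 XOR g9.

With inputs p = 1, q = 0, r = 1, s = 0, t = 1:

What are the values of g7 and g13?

g0 = q XNOR p = 0 XNOR 1 = 0
g1 = t OR g0 = 1 OR 0 = 1
g2 = NOT r = NOT 1 = 0
g3 = g2 XOR s = 0 XOR 0 = 0
g4 = g3 NAND s = 0 NAND 0 = 1
g5 = g4 AND g2 = 1 AND 0 = 0
g6 = g4 OR g3 = 1 OR 0 = 1
g7 = g5 NAND g6 = 0 NAND 1 = 1
g8 = g6 OR g1 = 1 OR 1 = 1
g9 = r XOR g8 = 1 XOR 1 = 0
g13 = g7 XOR g9 = 1 XOR 0 = 1

g7 = 1; g13 = 1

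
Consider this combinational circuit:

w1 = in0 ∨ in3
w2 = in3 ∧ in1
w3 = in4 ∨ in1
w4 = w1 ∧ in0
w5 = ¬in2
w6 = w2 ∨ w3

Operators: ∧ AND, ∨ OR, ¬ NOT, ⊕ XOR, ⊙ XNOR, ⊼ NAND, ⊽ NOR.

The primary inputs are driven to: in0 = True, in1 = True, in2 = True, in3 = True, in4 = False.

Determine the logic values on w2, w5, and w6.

w2 = True, w5 = False, w6 = True

w2 = in3 AND in1 = True AND True = True
w3 = in4 OR in1 = False OR True = True
w5 = NOT in2 = NOT True = False
w6 = w2 OR w3 = True OR True = True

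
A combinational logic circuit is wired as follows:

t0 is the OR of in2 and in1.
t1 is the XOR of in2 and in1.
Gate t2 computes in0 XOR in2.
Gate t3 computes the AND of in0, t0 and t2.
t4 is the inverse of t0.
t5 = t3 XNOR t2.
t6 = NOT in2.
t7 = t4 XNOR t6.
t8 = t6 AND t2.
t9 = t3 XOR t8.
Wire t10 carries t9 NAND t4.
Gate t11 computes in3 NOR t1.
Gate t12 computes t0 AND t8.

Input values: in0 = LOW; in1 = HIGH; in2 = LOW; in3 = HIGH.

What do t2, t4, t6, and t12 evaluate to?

t2 = LOW; t4 = LOW; t6 = HIGH; t12 = LOW

t0 = in2 OR in1 = LOW OR HIGH = HIGH
t2 = in0 XOR in2 = LOW XOR LOW = LOW
t4 = NOT t0 = NOT HIGH = LOW
t6 = NOT in2 = NOT LOW = HIGH
t8 = t6 AND t2 = HIGH AND LOW = LOW
t12 = t0 AND t8 = HIGH AND LOW = LOW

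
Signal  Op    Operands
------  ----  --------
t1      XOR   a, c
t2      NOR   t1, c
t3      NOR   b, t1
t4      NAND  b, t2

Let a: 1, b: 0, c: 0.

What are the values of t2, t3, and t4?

t2 = 0; t3 = 0; t4 = 1

t1 = a XOR c = 1 XOR 0 = 1
t2 = t1 NOR c = 1 NOR 0 = 0
t3 = b NOR t1 = 0 NOR 1 = 0
t4 = b NAND t2 = 0 NAND 0 = 1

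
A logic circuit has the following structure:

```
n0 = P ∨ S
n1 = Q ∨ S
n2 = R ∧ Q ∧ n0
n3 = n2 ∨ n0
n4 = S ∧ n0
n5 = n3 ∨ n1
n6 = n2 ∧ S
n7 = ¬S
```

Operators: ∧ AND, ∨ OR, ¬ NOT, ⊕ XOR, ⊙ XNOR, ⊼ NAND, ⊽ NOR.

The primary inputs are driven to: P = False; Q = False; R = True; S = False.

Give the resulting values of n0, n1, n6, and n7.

n0 = P OR S = False OR False = False
n1 = Q OR S = False OR False = False
n2 = R AND Q AND n0 = True AND False AND False = False
n6 = n2 AND S = False AND False = False
n7 = NOT S = NOT False = True

n0 = False, n1 = False, n6 = False, n7 = True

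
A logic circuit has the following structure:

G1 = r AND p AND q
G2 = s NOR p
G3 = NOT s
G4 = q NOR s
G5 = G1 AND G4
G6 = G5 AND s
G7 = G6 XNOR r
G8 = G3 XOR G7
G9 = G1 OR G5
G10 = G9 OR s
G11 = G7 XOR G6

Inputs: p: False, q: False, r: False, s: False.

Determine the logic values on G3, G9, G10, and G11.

G3 = True, G9 = False, G10 = False, G11 = True

G1 = r AND p AND q = False AND False AND False = False
G3 = NOT s = NOT False = True
G4 = q NOR s = False NOR False = True
G5 = G1 AND G4 = False AND True = False
G6 = G5 AND s = False AND False = False
G7 = G6 XNOR r = False XNOR False = True
G9 = G1 OR G5 = False OR False = False
G10 = G9 OR s = False OR False = False
G11 = G7 XOR G6 = True XOR False = True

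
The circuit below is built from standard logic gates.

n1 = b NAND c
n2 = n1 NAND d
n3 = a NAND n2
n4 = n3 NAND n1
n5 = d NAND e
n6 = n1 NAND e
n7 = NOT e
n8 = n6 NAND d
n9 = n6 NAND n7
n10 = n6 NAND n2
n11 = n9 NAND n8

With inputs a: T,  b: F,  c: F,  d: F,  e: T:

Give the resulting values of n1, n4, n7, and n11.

n1 = T, n4 = T, n7 = F, n11 = F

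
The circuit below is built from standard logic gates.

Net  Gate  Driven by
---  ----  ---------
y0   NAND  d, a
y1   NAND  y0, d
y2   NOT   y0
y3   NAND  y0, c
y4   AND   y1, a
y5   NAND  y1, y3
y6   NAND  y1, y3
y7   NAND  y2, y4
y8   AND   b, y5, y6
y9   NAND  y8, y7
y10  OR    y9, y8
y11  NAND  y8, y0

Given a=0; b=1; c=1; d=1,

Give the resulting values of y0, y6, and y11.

y0 = d NAND a = 1 NAND 0 = 1
y1 = y0 NAND d = 1 NAND 1 = 0
y3 = y0 NAND c = 1 NAND 1 = 0
y5 = y1 NAND y3 = 0 NAND 0 = 1
y6 = y1 NAND y3 = 0 NAND 0 = 1
y8 = b AND y5 AND y6 = 1 AND 1 AND 1 = 1
y11 = y8 NAND y0 = 1 NAND 1 = 0

y0 = 1, y6 = 1, y11 = 0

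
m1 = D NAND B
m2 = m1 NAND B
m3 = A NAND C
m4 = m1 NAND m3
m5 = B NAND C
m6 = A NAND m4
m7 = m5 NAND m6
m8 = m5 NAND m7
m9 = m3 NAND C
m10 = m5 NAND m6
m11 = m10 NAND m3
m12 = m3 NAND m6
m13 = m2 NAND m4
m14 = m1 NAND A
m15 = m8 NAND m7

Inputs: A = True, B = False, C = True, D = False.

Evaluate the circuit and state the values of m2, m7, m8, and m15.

m2 = True, m7 = True, m8 = False, m15 = True

m1 = D NAND B = False NAND False = True
m2 = m1 NAND B = True NAND False = True
m3 = A NAND C = True NAND True = False
m4 = m1 NAND m3 = True NAND False = True
m5 = B NAND C = False NAND True = True
m6 = A NAND m4 = True NAND True = False
m7 = m5 NAND m6 = True NAND False = True
m8 = m5 NAND m7 = True NAND True = False
m15 = m8 NAND m7 = False NAND True = True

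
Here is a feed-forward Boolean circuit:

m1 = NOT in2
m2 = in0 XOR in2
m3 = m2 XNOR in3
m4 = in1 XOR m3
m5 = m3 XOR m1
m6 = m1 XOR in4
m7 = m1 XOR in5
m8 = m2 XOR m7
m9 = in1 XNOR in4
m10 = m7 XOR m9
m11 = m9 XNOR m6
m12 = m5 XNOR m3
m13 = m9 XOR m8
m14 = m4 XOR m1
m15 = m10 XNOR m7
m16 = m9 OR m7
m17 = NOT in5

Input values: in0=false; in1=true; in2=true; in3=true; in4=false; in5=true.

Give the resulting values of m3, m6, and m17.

m1 = NOT in2 = NOT true = false
m2 = in0 XOR in2 = false XOR true = true
m3 = m2 XNOR in3 = true XNOR true = true
m6 = m1 XOR in4 = false XOR false = false
m17 = NOT in5 = NOT true = false

m3 = true, m6 = false, m17 = false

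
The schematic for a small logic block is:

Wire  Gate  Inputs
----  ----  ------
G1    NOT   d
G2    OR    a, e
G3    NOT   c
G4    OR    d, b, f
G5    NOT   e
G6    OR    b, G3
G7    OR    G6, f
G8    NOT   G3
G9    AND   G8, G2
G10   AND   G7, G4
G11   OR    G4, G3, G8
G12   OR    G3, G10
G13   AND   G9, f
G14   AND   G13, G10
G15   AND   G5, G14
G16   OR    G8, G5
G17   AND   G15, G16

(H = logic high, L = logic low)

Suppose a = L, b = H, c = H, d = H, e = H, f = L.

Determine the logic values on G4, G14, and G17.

G2 = a OR e = L OR H = H
G3 = NOT c = NOT H = L
G4 = d OR b OR f = H OR H OR L = H
G5 = NOT e = NOT H = L
G6 = b OR G3 = H OR L = H
G7 = G6 OR f = H OR L = H
G8 = NOT G3 = NOT L = H
G9 = G8 AND G2 = H AND H = H
G10 = G7 AND G4 = H AND H = H
G13 = G9 AND f = H AND L = L
G14 = G13 AND G10 = L AND H = L
G15 = G5 AND G14 = L AND L = L
G16 = G8 OR G5 = H OR L = H
G17 = G15 AND G16 = L AND H = L

G4 = H, G14 = L, G17 = L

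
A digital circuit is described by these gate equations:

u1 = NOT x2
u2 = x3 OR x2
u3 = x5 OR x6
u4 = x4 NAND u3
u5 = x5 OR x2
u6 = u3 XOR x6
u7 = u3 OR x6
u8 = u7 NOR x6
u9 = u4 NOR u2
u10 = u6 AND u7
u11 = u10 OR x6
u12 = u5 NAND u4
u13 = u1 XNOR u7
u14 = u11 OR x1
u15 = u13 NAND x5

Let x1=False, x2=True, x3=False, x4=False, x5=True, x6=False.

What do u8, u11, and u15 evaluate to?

u1 = NOT x2 = NOT True = False
u3 = x5 OR x6 = True OR False = True
u6 = u3 XOR x6 = True XOR False = True
u7 = u3 OR x6 = True OR False = True
u8 = u7 NOR x6 = True NOR False = False
u10 = u6 AND u7 = True AND True = True
u11 = u10 OR x6 = True OR False = True
u13 = u1 XNOR u7 = False XNOR True = False
u15 = u13 NAND x5 = False NAND True = True

u8 = False, u11 = True, u15 = True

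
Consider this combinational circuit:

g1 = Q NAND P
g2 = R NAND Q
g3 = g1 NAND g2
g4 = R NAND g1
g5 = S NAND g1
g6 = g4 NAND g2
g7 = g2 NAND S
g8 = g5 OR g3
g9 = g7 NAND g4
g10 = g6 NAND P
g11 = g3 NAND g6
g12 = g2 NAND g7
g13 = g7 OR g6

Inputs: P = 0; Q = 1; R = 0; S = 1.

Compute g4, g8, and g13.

g4 = 1; g8 = 0; g13 = 0

g1 = Q NAND P = 1 NAND 0 = 1
g2 = R NAND Q = 0 NAND 1 = 1
g3 = g1 NAND g2 = 1 NAND 1 = 0
g4 = R NAND g1 = 0 NAND 1 = 1
g5 = S NAND g1 = 1 NAND 1 = 0
g6 = g4 NAND g2 = 1 NAND 1 = 0
g7 = g2 NAND S = 1 NAND 1 = 0
g8 = g5 OR g3 = 0 OR 0 = 0
g13 = g7 OR g6 = 0 OR 0 = 0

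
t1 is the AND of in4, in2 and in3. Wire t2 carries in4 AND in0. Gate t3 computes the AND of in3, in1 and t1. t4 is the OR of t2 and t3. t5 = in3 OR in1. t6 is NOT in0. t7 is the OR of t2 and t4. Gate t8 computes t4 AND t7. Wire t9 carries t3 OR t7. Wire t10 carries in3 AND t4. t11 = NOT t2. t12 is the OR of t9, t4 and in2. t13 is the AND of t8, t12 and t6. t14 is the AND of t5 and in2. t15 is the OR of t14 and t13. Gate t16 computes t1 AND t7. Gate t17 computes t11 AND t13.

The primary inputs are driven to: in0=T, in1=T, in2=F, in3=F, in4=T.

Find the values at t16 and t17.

t16 = F, t17 = F

t1 = in4 AND in2 AND in3 = T AND F AND F = F
t2 = in4 AND in0 = T AND T = T
t3 = in3 AND in1 AND t1 = F AND T AND F = F
t4 = t2 OR t3 = T OR F = T
t6 = NOT in0 = NOT T = F
t7 = t2 OR t4 = T OR T = T
t8 = t4 AND t7 = T AND T = T
t9 = t3 OR t7 = F OR T = T
t11 = NOT t2 = NOT T = F
t12 = t9 OR t4 OR in2 = T OR T OR F = T
t13 = t8 AND t12 AND t6 = T AND T AND F = F
t16 = t1 AND t7 = F AND T = F
t17 = t11 AND t13 = F AND F = F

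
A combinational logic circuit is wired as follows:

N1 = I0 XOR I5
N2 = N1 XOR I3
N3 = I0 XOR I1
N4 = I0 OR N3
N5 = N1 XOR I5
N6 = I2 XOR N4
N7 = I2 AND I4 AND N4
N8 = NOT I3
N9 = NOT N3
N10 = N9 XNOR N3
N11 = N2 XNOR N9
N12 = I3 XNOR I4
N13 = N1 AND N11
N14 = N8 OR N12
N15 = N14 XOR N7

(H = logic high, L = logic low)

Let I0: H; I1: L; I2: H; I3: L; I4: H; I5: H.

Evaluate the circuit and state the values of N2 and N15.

N1 = I0 XOR I5 = H XOR H = L
N2 = N1 XOR I3 = L XOR L = L
N3 = I0 XOR I1 = H XOR L = H
N4 = I0 OR N3 = H OR H = H
N7 = I2 AND I4 AND N4 = H AND H AND H = H
N8 = NOT I3 = NOT L = H
N12 = I3 XNOR I4 = L XNOR H = L
N14 = N8 OR N12 = H OR L = H
N15 = N14 XOR N7 = H XOR H = L

N2 = L, N15 = L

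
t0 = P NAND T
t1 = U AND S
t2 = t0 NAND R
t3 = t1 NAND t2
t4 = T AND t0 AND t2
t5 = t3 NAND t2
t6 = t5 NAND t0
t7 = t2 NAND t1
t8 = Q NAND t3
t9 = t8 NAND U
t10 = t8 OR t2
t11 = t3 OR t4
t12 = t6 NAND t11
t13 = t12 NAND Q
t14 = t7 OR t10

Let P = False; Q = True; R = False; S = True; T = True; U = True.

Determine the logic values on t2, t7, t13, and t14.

t0 = P NAND T = False NAND True = True
t1 = U AND S = True AND True = True
t2 = t0 NAND R = True NAND False = True
t3 = t1 NAND t2 = True NAND True = False
t4 = T AND t0 AND t2 = True AND True AND True = True
t5 = t3 NAND t2 = False NAND True = True
t6 = t5 NAND t0 = True NAND True = False
t7 = t2 NAND t1 = True NAND True = False
t8 = Q NAND t3 = True NAND False = True
t10 = t8 OR t2 = True OR True = True
t11 = t3 OR t4 = False OR True = True
t12 = t6 NAND t11 = False NAND True = True
t13 = t12 NAND Q = True NAND True = False
t14 = t7 OR t10 = False OR True = True

t2 = True, t7 = False, t13 = False, t14 = True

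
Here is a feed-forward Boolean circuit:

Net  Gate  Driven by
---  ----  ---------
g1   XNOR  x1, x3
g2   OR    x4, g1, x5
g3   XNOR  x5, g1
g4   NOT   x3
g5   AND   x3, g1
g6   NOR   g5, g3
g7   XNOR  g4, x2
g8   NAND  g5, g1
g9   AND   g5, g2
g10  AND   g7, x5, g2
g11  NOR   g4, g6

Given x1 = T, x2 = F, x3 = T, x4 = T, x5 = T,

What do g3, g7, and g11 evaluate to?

g1 = x1 XNOR x3 = T XNOR T = T
g3 = x5 XNOR g1 = T XNOR T = T
g4 = NOT x3 = NOT T = F
g5 = x3 AND g1 = T AND T = T
g6 = g5 NOR g3 = T NOR T = F
g7 = g4 XNOR x2 = F XNOR F = T
g11 = g4 NOR g6 = F NOR F = T

g3 = T  g7 = T  g11 = T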